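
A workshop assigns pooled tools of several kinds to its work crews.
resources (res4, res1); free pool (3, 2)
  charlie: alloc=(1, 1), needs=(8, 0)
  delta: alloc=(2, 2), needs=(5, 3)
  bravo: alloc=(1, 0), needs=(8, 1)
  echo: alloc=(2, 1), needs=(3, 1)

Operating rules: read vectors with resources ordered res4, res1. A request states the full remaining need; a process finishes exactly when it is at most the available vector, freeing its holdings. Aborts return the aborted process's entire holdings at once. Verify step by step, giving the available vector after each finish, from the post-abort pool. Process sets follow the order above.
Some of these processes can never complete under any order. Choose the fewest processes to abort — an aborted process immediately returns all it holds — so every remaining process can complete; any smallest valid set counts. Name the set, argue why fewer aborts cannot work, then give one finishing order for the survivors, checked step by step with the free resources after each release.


The answer: abort charlie.
Key observation: no ordering could ever have run bravo before the abort of charlie; with (1, 1) back in the pool it fits at step 3.
Minimality: the empty abort set fails — the state is deadlocked as it stands.
The survivors complete as echo, delta, bravo. Check, step by step (starting from the post-abort pool):
  pool = (4, 3)
  echo: need (3, 1) fits (4, 3); releases (2, 1), pool now (6, 4)
  delta: need (5, 3) fits (6, 4); releases (2, 2), pool now (8, 6)
  bravo: need (8, 1) fits (8, 6); releases (1, 0), pool now (9, 6)


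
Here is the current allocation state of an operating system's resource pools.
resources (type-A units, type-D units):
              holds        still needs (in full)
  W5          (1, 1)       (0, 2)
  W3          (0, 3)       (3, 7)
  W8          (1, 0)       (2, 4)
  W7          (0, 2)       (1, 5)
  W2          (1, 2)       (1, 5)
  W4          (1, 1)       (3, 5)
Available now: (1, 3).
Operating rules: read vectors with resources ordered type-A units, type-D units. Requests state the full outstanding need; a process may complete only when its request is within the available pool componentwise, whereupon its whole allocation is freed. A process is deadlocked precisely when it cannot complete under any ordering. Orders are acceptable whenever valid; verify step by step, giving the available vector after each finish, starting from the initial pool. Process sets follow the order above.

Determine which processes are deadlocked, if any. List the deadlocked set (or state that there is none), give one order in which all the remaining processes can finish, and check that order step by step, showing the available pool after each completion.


Deadlocked: W3, W7, W2 and W4.
Key observation: even finishing W5, W8 leaves just (3, 4) free — too little type-D units for any of the remaining processes.
A valid finishing order for the others: W5, W8. Walking it through:
  pool = (1, 3)
  run W5 (needs (0, 2), free (1, 3)); after release of (1, 1) the pool is (2, 4)
  run W8 (needs (2, 4), free (2, 4)); after release of (1, 0) the pool is (3, 4)
None of the blocked processes ever fits:
  blocked: W3 wants (3, 7), pool (3, 4) — not enough type-D units
  blocked: W7 wants (1, 5), pool (3, 4) — not enough type-D units
  blocked: W2 wants (1, 5), pool (3, 4) — not enough type-D units
  blocked: W4 wants (3, 5), pool (3, 4) — not enough type-D units


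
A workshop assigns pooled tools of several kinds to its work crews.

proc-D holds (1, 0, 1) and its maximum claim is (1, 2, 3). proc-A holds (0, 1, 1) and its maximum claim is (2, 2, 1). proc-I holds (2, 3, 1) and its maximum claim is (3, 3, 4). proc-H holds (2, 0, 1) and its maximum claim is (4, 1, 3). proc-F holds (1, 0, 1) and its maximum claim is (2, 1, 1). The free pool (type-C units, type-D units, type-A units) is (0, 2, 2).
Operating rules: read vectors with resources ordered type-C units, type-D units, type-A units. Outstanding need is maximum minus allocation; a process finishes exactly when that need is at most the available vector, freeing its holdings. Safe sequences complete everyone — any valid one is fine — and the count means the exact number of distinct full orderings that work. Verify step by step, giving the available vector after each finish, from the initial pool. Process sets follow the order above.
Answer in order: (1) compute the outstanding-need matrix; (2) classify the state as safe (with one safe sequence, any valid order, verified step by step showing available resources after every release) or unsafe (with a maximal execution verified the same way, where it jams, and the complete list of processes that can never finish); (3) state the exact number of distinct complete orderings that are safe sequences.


(1) Remaining need (order type-C units, type-D units, type-A units):
  proc-D: (0, 2, 2)
  proc-A: (2, 1, 0)
  proc-I: (1, 0, 3)
  proc-H: (2, 1, 2)
  proc-F: (1, 1, 0)
(2) SAFE. One safe sequence: proc-D, proc-I, proc-A, proc-H, proc-F.
Key observation: the order's first zero-slack moment is proc-D ((0, 2, 2) needed, (0, 2, 2) free — a requested resource with nothing to spare).
Verifying each step:
  pool = (0, 2, 2)
  run proc-D (needs (0, 2, 2), free (0, 2, 2)); after release of (1, 0, 1) the pool is (1, 2, 3)
  run proc-I (needs (1, 0, 3), free (1, 2, 3)); after release of (2, 3, 1) the pool is (3, 5, 4)
  run proc-A (needs (2, 1, 0), free (3, 5, 4)); after release of (0, 1, 1) the pool is (3, 6, 5)
  run proc-H (needs (2, 1, 2), free (3, 6, 5)); after release of (2, 0, 1) the pool is (5, 6, 6)
  run proc-F (needs (1, 1, 0), free (5, 6, 6)); after release of (1, 0, 1) the pool is (6, 6, 7)
(3) Exactly 12 of the possible complete orderings are safe sequences.


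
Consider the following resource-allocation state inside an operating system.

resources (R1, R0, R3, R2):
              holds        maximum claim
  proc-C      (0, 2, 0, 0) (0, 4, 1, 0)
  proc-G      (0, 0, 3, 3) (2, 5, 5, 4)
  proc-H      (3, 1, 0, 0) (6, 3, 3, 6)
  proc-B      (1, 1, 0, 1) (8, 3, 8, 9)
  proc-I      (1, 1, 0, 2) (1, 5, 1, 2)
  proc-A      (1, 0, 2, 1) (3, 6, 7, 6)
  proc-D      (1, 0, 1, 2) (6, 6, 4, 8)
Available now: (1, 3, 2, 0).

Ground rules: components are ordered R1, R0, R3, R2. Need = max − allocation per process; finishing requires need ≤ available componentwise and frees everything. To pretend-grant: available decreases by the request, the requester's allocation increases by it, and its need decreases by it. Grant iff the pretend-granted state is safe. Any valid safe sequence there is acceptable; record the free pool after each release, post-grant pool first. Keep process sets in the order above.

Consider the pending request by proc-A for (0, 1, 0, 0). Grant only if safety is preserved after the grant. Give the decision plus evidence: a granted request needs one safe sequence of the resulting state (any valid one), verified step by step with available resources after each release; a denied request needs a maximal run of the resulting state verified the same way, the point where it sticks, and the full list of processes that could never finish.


GRANT. The post-grant state is safe; one safe sequence: proc-C, proc-I, proc-G, proc-A, proc-H, proc-D, proc-B.
Key observation: the transfer keeps a workable pool ((1, 2, 2, 0)); proc-C starts the safe sequence.
Step-by-step check of the post-grant state:
  pool = (1, 2, 2, 0)
  proc-C: need (0, 2, 1, 0) fits (1, 2, 2, 0); releases (0, 2, 0, 0), pool now (1, 4, 2, 0)
  proc-I: need (0, 4, 1, 0) fits (1, 4, 2, 0); releases (1, 1, 0, 2), pool now (2, 5, 2, 2)
  proc-G: need (2, 5, 2, 1) fits (2, 5, 2, 2); releases (0, 0, 3, 3), pool now (2, 5, 5, 5)
  proc-A: need (2, 5, 5, 5) fits (2, 5, 5, 5); releases (1, 1, 2, 1), pool now (3, 6, 7, 6)
  proc-H: need (3, 2, 3, 6) fits (3, 6, 7, 6); releases (3, 1, 0, 0), pool now (6, 7, 7, 6)
  proc-D: need (5, 6, 3, 6) fits (6, 7, 7, 6); releases (1, 0, 1, 2), pool now (7, 7, 8, 8)
  proc-B: need (7, 2, 8, 8) fits (7, 7, 8, 8); releases (1, 1, 0, 1), pool now (8, 8, 8, 9)


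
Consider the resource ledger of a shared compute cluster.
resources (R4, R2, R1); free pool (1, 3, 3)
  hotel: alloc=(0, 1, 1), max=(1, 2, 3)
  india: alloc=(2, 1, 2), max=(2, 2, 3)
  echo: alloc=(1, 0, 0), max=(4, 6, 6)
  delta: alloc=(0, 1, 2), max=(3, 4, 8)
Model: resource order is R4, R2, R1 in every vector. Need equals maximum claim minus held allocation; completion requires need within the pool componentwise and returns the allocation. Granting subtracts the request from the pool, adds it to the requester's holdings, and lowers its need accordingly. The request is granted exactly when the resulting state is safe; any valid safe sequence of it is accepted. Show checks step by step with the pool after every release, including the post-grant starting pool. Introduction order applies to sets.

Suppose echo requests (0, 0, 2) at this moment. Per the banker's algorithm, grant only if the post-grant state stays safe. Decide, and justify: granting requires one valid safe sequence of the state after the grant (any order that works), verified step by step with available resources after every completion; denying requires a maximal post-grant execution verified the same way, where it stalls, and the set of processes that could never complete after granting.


DENY: after the grant no complete ordering would exist.
Key observation: after india, hotel the pool peaks at (3, 5, 4), and each blocked process is short somewhere: echo on R2; delta on R1.
Pretend the grant happened; the run india, hotel goes as far as possible. Check, step by step:
  pool = (1, 3, 1)
  run india (needs (0, 1, 1), free (1, 3, 1)); after release of (2, 1, 2) the pool is (3, 4, 3)
  run hotel (needs (1, 1, 2), free (3, 4, 3)); after release of (0, 1, 1) the pool is (3, 5, 4)
  blocked: echo wants (3, 6, 4), pool (3, 5, 4) — not enough R2
  blocked: delta wants (3, 3, 6), pool (3, 5, 4) — not enough R1
Post-grant, the permanently blocked set is echo and delta.


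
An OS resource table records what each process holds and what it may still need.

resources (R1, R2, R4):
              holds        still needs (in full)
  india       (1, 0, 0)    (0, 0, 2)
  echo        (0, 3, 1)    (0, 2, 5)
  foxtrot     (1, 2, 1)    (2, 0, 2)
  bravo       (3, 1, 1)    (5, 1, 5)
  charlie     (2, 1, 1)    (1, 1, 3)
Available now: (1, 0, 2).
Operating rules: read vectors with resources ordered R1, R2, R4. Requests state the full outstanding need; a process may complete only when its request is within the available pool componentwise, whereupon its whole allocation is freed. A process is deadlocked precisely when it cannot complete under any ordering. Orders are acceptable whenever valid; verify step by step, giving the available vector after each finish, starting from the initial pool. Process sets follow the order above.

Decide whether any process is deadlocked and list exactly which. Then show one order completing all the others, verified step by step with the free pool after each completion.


Deadlocked set: echo and bravo.
Key observation: R4 is the bottleneck — with india, foxtrot, charlie done the pool holds (5, 3, 4), short of every remaining need.
A valid finishing order for the others: india, foxtrot, charlie. Check, step by step:
  pool = (1, 0, 2)
  india needs (0, 0, 2) <= (1, 0, 2) -> finishes; pool += (1, 0, 0) = (2, 0, 2)
  foxtrot needs (2, 0, 2) <= (2, 0, 2) -> finishes; pool += (1, 2, 1) = (3, 2, 3)
  charlie needs (1, 1, 3) <= (3, 2, 3) -> finishes; pool += (2, 1, 1) = (5, 3, 4)
The blocked processes can never fit:
  blocked: echo wants (0, 2, 5), pool (5, 3, 4) — not enough R4
  blocked: bravo wants (5, 1, 5), pool (5, 3, 4) — not enough R4


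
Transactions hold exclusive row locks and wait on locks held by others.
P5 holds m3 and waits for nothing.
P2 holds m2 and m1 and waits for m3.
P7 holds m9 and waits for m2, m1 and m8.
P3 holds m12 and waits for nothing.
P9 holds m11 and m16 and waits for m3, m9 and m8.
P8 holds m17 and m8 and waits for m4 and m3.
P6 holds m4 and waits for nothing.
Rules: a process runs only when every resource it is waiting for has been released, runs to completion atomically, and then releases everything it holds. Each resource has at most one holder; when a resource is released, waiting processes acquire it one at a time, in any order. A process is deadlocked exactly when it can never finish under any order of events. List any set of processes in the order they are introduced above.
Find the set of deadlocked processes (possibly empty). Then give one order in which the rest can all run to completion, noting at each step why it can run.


The deadlocked set is empty.
Key observation: the wait relation is loop-free; peeling off processes with no waits unwinds the whole state.
A valid finishing order for the others: P5, P6, P2, P3, P8, P7, P9.
Verifying each step:
  P5 waits on nothing -> runs at once and releases m3
  P6 waits on nothing -> runs at once and releases m4
  P2: everything it awaited (m3) is free; runs, freeing m2 and m1
  P3 waits on nothing -> runs at once and releases m12
  P8: everything it awaited (m4 and m3) is free; runs, freeing m17 and m8
  P7: everything it awaited (m2, m1 and m8) is free; runs, freeing m9
  P9: everything it awaited (m3, m9 and m8) is free; runs, freeing m11 and m16


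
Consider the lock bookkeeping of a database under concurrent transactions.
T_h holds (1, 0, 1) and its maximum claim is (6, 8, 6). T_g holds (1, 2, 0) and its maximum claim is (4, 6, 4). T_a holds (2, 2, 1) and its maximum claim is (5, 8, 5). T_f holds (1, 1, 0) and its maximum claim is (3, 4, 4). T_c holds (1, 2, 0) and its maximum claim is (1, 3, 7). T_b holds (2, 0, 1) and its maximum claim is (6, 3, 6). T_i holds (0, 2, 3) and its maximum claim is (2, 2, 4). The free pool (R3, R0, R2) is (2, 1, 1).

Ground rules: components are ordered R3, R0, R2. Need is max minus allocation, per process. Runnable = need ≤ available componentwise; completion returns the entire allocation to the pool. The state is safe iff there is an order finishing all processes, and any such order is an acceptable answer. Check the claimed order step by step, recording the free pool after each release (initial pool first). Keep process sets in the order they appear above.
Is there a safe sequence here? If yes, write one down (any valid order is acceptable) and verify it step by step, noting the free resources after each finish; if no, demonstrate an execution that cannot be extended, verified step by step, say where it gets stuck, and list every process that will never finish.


SAFE. One safe sequence: T_i, T_f, T_g, T_a, T_b, T_h, T_c.
Key observation: T_i is the earliest step where a requested resource binds exactly: need (2, 0, 1), pool (2, 1, 1) at its turn.
Walking it through:
  pool = (2, 1, 1)
  run T_i (needs (2, 0, 1), free (2, 1, 1)); after release of (0, 2, 3) the pool is (2, 3, 4)
  run T_f (needs (2, 3, 4), free (2, 3, 4)); after release of (1, 1, 0) the pool is (3, 4, 4)
  run T_g (needs (3, 4, 4), free (3, 4, 4)); after release of (1, 2, 0) the pool is (4, 6, 4)
  run T_a (needs (3, 6, 4), free (4, 6, 4)); after release of (2, 2, 1) the pool is (6, 8, 5)
  run T_b (needs (4, 3, 5), free (6, 8, 5)); after release of (2, 0, 1) the pool is (8, 8, 6)
  run T_h (needs (5, 8, 5), free (8, 8, 6)); after release of (1, 0, 1) the pool is (9, 8, 7)
  run T_c (needs (0, 1, 7), free (9, 8, 7)); after release of (1, 2, 0) the pool is (10, 10, 7)


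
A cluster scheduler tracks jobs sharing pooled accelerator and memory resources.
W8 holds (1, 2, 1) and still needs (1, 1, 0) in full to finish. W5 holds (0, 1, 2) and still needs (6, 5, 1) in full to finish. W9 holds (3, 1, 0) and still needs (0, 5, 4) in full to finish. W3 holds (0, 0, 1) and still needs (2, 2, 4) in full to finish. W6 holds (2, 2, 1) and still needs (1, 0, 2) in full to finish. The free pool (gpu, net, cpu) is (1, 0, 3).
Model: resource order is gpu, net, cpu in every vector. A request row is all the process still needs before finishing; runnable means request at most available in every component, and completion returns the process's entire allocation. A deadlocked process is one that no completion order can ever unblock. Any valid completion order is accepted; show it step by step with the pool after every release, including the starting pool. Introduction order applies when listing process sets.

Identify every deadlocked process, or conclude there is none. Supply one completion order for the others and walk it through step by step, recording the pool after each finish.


Deadlocked set: W5 and W9.
Key observation: W6, W8, W3 can finish, but then (4, 4, 6) is all there is, and the blocked group's net demands exceed it.
One completion order for the rest: W6, W8, W3. Walking it through:
  pool = (1, 0, 3)
  W6: need (1, 0, 2) fits (1, 0, 3); releases (2, 2, 1), pool now (3, 2, 4)
  W8: need (1, 1, 0) fits (3, 2, 4); releases (1, 2, 1), pool now (4, 4, 5)
  W3: need (2, 2, 4) fits (4, 4, 5); releases (0, 0, 1), pool now (4, 4, 6)
The stuck group stays short no matter what:
  W5 cannot run: need (6, 5, 1) vs free (4, 4, 6) (insufficient gpu and net)
  W9 cannot run: need (0, 5, 4) vs free (4, 4, 6) (insufficient net)


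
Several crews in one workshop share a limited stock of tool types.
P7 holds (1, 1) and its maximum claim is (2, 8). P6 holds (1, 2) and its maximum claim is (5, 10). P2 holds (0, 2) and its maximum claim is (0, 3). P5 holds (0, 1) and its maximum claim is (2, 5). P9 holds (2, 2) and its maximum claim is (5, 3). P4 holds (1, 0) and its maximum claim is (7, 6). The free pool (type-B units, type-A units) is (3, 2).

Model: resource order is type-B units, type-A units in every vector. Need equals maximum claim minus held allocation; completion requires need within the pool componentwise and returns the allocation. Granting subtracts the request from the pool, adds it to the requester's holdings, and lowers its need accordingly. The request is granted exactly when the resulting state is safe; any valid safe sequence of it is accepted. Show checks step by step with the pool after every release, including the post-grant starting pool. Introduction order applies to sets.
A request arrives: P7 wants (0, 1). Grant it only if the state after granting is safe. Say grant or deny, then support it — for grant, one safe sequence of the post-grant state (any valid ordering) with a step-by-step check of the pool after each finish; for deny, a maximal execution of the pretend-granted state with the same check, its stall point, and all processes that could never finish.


GRANT: granting preserves safety; a valid post-grant sequence is P9, P2, P5, P7, P6, P4.
Key observation: post-grant, (3, 1) remains, and an order beginning with P9 completes everyone.
Step-by-step check of the post-grant state:
  pool = (3, 1)
  run P9 (needs (3, 1), free (3, 1)); after release of (2, 2) the pool is (5, 3)
  run P2 (needs (0, 1), free (5, 3)); after release of (0, 2) the pool is (5, 5)
  run P5 (needs (2, 4), free (5, 5)); after release of (0, 1) the pool is (5, 6)
  run P7 (needs (1, 6), free (5, 6)); after release of (1, 2) the pool is (6, 8)
  run P6 (needs (4, 8), free (6, 8)); after release of (1, 2) the pool is (7, 10)
  run P4 (needs (6, 6), free (7, 10)); after release of (1, 0) the pool is (8, 10)


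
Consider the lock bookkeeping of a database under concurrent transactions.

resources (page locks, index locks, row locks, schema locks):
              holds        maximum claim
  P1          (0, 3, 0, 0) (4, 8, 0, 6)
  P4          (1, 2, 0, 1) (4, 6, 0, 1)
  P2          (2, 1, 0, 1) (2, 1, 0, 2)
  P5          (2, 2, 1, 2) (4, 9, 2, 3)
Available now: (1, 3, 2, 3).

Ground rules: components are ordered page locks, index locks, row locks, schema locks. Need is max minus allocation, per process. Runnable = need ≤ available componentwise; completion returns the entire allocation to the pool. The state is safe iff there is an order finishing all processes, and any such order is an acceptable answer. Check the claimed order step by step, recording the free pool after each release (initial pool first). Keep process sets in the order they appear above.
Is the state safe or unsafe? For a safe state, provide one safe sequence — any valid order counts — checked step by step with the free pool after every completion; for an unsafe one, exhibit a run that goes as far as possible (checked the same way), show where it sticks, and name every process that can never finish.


UNSAFE.
Key observation: after P2, P4 the pool peaks at (4, 6, 2, 5), and each blocked process is short somewhere: P1 on schema locks; P5 on index locks.
A maximal execution: P2, P4 — then nothing else fits. Check, step by step:
  pool = (1, 3, 2, 3)
  P2: need (0, 0, 0, 1) fits (1, 3, 2, 3); releases (2, 1, 0, 1), pool now (3, 4, 2, 4)
  P4: need (3, 4, 0, 0) fits (3, 4, 2, 4); releases (1, 2, 0, 1), pool now (4, 6, 2, 5)
  P1 cannot run: need (4, 5, 0, 6) vs free (4, 6, 2, 5) (insufficient schema locks)
  P5 cannot run: need (2, 7, 1, 1) vs free (4, 6, 2, 5) (insufficient index locks)
Processes that can never finish: P1 and P5.


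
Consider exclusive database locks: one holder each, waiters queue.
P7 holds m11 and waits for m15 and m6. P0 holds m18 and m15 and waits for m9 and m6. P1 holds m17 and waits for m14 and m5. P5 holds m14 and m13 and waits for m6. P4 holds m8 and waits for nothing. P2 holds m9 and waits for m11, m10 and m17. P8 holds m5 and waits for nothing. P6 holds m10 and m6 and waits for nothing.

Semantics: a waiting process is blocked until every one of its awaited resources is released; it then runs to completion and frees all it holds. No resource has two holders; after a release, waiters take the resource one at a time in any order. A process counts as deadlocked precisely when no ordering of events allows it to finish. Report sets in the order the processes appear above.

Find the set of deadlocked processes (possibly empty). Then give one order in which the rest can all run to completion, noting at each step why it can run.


Deadlocked: P7, P0 and P2.
Key observation: the loop P7 -> P0 -> P2 -> P7 blocks itself forever; no other process is dragged down with it.
One completion order for the rest: P6, P4, P5, P8, P1.
Step-by-step check:
  run P6 (it waits on nothing); releases m10 and m6
  run P4 (it waits on nothing); releases m8
  P5 waits on m6 — all released -> runs and releases m14 and m13
  run P8 (it waits on nothing); releases m5
  P1 waits on m14 and m5 — all released -> runs and releases m17


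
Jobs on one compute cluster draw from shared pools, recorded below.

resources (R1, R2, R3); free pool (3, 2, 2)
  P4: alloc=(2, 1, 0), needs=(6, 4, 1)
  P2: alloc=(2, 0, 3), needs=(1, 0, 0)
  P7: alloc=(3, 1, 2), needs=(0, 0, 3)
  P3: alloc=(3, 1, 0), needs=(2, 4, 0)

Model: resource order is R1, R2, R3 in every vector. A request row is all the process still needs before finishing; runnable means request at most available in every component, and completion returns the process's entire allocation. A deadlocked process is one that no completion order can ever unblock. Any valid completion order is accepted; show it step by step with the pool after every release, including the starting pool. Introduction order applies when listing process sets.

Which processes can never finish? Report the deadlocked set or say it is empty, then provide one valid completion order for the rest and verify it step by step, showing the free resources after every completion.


The deadlocked set is P4 and P3.
Key observation: the wall is R2: completing P2, P7 brings the pool only to (8, 3, 7), and all the rest need more.
One completion order for the rest: P2, P7. Verifying each step:
  pool = (3, 2, 2)
  run P2 (needs (1, 0, 0), free (3, 2, 2)); after release of (2, 0, 3) the pool is (5, 2, 5)
  run P7 (needs (0, 0, 3), free (5, 2, 5)); after release of (3, 1, 2) the pool is (8, 3, 7)
None of the blocked processes ever fits:
  blocked: P4 wants (6, 4, 1), pool (8, 3, 7) — not enough R2
  blocked: P3 wants (2, 4, 0), pool (8, 3, 7) — not enough R2


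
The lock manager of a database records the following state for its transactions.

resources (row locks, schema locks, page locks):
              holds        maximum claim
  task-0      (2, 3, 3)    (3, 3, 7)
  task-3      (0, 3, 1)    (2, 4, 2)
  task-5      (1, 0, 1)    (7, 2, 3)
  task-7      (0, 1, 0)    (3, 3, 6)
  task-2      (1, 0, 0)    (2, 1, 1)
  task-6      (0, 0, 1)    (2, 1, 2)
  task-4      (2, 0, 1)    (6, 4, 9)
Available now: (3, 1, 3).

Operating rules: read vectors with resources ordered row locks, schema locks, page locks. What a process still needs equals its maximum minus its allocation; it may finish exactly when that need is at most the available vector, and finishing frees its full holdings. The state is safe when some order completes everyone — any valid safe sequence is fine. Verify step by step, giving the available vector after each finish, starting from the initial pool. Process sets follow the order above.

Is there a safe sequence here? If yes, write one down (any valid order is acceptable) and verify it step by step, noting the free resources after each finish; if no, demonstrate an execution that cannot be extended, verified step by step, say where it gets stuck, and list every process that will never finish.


SAFE — a valid safe sequence is task-3, task-6, task-0, task-4, task-7, task-5, task-2.
Key observation: at task-3 the run first touches a limit — (2, 1, 1) against (3, 1, 3), exact on a resource it actually requests.
Verifying each step:
  pool = (3, 1, 3)
  run task-3 (needs (2, 1, 1), free (3, 1, 3)); after release of (0, 3, 1) the pool is (3, 4, 4)
  run task-6 (needs (2, 1, 1), free (3, 4, 4)); after release of (0, 0, 1) the pool is (3, 4, 5)
  run task-0 (needs (1, 0, 4), free (3, 4, 5)); after release of (2, 3, 3) the pool is (5, 7, 8)
  run task-4 (needs (4, 4, 8), free (5, 7, 8)); after release of (2, 0, 1) the pool is (7, 7, 9)
  run task-7 (needs (3, 2, 6), free (7, 7, 9)); after release of (0, 1, 0) the pool is (7, 8, 9)
  run task-5 (needs (6, 2, 2), free (7, 8, 9)); after release of (1, 0, 1) the pool is (8, 8, 10)
  run task-2 (needs (1, 1, 1), free (8, 8, 10)); after release of (1, 0, 0) the pool is (9, 8, 10)


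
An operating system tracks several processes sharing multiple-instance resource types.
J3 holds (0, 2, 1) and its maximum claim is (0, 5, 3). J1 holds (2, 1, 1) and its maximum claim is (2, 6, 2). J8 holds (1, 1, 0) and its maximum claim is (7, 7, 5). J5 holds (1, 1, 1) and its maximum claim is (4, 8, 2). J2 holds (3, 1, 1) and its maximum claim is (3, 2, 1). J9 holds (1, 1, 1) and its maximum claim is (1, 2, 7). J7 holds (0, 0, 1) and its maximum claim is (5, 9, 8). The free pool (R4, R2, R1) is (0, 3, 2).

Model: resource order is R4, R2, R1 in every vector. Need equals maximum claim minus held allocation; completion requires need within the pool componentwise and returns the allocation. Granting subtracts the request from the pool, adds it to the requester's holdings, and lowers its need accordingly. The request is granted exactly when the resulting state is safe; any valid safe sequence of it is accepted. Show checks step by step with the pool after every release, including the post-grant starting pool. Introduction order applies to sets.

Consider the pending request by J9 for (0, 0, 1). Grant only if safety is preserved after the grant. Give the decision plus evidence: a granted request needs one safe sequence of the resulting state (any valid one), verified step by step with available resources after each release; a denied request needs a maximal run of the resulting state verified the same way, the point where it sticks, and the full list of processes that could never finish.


GRANT — the state after the grant stays safe, e.g. via J2, J3, J1, J5, J9, J8, J7.
Key observation: even at the reduced pool (0, 3, 1), J2 fits immediately, so safety survives the grant.
Step-by-step check of the post-grant state:
  pool = (0, 3, 1)
  J2 needs (0, 1, 0) <= (0, 3, 1) -> finishes; pool += (3, 1, 1) = (3, 4, 2)
  J3 needs (0, 3, 2) <= (3, 4, 2) -> finishes; pool += (0, 2, 1) = (3, 6, 3)
  J1 needs (0, 5, 1) <= (3, 6, 3) -> finishes; pool += (2, 1, 1) = (5, 7, 4)
  J5 needs (3, 7, 1) <= (5, 7, 4) -> finishes; pool += (1, 1, 1) = (6, 8, 5)
  J9 needs (0, 1, 5) <= (6, 8, 5) -> finishes; pool += (1, 1, 2) = (7, 9, 7)
  J8 needs (6, 6, 5) <= (7, 9, 7) -> finishes; pool += (1, 1, 0) = (8, 10, 7)
  J7 needs (5, 9, 7) <= (8, 10, 7) -> finishes; pool += (0, 0, 1) = (8, 10, 8)


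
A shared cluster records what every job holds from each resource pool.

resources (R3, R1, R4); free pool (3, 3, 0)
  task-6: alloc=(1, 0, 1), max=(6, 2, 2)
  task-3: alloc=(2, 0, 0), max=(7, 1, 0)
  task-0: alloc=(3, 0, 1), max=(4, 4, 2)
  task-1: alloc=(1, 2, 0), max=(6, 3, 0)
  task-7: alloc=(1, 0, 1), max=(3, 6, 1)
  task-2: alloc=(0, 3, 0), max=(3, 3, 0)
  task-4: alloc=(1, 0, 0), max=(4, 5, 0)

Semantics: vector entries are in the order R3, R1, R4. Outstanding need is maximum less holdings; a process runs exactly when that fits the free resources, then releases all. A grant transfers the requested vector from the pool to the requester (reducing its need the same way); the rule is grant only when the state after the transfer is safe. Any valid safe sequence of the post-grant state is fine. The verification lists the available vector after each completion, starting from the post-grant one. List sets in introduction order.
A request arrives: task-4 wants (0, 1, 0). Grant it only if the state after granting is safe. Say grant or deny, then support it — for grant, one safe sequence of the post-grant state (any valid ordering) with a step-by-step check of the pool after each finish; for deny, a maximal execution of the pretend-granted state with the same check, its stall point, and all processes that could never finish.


GRANT. The post-grant state is safe; one safe sequence: task-2, task-4, task-7, task-1, task-3, task-0, task-6.
Key observation: even at the reduced pool (3, 2, 0), task-2 fits immediately, so safety survives the grant.
Check on the post-grant state, step by step:
  pool = (3, 2, 0)
  task-2: need (3, 0, 0) fits (3, 2, 0); releases (0, 3, 0), pool now (3, 5, 0)
  task-4: need (3, 4, 0) fits (3, 5, 0); releases (1, 1, 0), pool now (4, 6, 0)
  task-7: need (2, 6, 0) fits (4, 6, 0); releases (1, 0, 1), pool now (5, 6, 1)
  task-1: need (5, 1, 0) fits (5, 6, 1); releases (1, 2, 0), pool now (6, 8, 1)
  task-3: need (5, 1, 0) fits (6, 8, 1); releases (2, 0, 0), pool now (8, 8, 1)
  task-0: need (1, 4, 1) fits (8, 8, 1); releases (3, 0, 1), pool now (11, 8, 2)
  task-6: need (5, 2, 1) fits (11, 8, 2); releases (1, 0, 1), pool now (12, 8, 3)


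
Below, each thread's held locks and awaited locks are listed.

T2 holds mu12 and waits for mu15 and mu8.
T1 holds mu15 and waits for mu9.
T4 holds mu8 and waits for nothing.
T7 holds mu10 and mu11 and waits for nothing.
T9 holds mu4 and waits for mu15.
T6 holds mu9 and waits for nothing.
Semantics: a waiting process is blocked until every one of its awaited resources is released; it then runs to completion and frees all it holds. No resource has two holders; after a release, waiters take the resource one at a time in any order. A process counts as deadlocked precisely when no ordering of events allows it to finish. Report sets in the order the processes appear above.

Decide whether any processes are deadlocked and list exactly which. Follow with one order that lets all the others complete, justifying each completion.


Nothing here is deadlocked.
Key observation: all waits point, directly or indirectly, at processes that can finish, so nothing is permanently blocked.
A valid finishing order for the others: T6, T1, T9, T7, T4, T2.
Walking it through:
  T6: no waits; runs immediately, freeing mu9
  T1: everything it awaited (mu9) is free; runs, freeing mu15
  T9: everything it awaited (mu15) is free; runs, freeing mu4
  T7: no waits; runs immediately, freeing mu10 and mu11
  T4: no waits; runs immediately, freeing mu8
  T2: everything it awaited (mu15 and mu8) is free; runs, freeing mu12


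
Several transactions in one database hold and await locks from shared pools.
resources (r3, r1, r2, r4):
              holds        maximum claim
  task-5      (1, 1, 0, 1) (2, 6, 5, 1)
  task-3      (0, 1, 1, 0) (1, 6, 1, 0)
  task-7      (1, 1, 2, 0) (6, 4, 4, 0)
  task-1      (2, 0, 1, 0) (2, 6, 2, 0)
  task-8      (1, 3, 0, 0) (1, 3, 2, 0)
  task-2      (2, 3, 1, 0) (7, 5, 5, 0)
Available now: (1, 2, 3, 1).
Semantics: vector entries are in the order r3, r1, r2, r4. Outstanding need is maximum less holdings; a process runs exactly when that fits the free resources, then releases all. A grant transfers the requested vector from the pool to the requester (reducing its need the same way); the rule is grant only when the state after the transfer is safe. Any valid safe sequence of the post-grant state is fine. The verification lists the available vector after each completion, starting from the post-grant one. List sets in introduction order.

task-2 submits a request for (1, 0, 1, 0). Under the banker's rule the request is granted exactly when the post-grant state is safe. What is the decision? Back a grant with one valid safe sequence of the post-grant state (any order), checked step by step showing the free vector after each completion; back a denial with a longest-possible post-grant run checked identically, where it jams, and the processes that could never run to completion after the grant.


DENY: after the grant no complete ordering would exist.
Key observation: after task-8, task-3, task-1 the pool peaks at (3, 6, 4, 1), and each blocked process is short somewhere: task-5 on r2; task-7 on r3; task-2 on r3.
On the post-grant state, task-8, task-3, task-1 is a maximal run — nothing extends it. Check, step by step:
  pool = (0, 2, 2, 1)
  task-8 needs (0, 0, 2, 0) <= (0, 2, 2, 1) -> finishes; pool += (1, 3, 0, 0) = (1, 5, 2, 1)
  task-3 needs (1, 5, 0, 0) <= (1, 5, 2, 1) -> finishes; pool += (0, 1, 1, 0) = (1, 6, 3, 1)
  task-1 needs (0, 6, 1, 0) <= (1, 6, 3, 1) -> finishes; pool += (2, 0, 1, 0) = (3, 6, 4, 1)
  task-5 still needs (1, 5, 5, 0) but only (3, 6, 4, 1) is free — short on r2
  task-7 still needs (5, 3, 2, 0) but only (3, 6, 4, 1) is free — short on r3
  task-2 still needs (4, 2, 3, 0) but only (3, 6, 4, 1) is free — short on r3
Processes that could never finish after the grant: task-5, task-7 and task-2.


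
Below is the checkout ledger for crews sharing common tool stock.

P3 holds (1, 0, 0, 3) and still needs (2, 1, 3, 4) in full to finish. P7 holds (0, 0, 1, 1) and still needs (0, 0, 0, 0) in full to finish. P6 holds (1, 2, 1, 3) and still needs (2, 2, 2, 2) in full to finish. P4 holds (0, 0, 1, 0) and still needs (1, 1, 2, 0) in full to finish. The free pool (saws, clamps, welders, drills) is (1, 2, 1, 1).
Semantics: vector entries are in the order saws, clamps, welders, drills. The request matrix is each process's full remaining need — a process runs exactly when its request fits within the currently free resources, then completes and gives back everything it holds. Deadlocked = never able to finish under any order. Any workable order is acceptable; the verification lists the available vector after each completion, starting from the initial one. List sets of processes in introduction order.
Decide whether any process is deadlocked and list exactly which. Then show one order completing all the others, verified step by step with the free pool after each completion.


Deadlocked set: P3 and P6.
Key observation: even finishing P7, P4 leaves just (1, 2, 3, 2) free — too little saws for any of the remaining processes.
The rest can finish in the order P7, P4. Walking it through:
  pool = (1, 2, 1, 1)
  run P7 (needs (0, 0, 0, 0), free (1, 2, 1, 1)); after release of (0, 0, 1, 1) the pool is (1, 2, 2, 2)
  run P4 (needs (1, 1, 2, 0), free (1, 2, 2, 2)); after release of (0, 0, 1, 0) the pool is (1, 2, 3, 2)
The blocked processes can never fit:
  blocked: P3 wants (2, 1, 3, 4), pool (1, 2, 3, 2) — not enough saws and drills
  blocked: P6 wants (2, 2, 2, 2), pool (1, 2, 3, 2) — not enough saws


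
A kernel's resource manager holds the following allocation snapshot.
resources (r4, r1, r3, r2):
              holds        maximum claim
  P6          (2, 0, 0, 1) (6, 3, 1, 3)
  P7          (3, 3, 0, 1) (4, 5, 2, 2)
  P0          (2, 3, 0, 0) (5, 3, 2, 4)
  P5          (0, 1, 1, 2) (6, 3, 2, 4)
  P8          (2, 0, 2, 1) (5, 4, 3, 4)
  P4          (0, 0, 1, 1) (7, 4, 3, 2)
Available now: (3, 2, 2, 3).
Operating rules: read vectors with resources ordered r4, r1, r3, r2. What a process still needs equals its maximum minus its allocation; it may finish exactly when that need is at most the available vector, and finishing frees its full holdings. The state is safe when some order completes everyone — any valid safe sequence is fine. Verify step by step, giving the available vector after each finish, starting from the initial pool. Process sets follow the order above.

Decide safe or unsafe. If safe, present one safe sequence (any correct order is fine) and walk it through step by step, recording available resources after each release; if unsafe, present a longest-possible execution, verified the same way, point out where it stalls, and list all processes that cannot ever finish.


SAFE. One safe sequence: P7, P0, P6, P4, P5, P8.
Key observation: P7 is the earliest step where a requested resource binds exactly: need (1, 2, 2, 1), pool (3, 2, 2, 3) at its turn.
Walking it through:
  pool = (3, 2, 2, 3)
  run P7 (needs (1, 2, 2, 1), free (3, 2, 2, 3)); after release of (3, 3, 0, 1) the pool is (6, 5, 2, 4)
  run P0 (needs (3, 0, 2, 4), free (6, 5, 2, 4)); after release of (2, 3, 0, 0) the pool is (8, 8, 2, 4)
  run P6 (needs (4, 3, 1, 2), free (8, 8, 2, 4)); after release of (2, 0, 0, 1) the pool is (10, 8, 2, 5)
  run P4 (needs (7, 4, 2, 1), free (10, 8, 2, 5)); after release of (0, 0, 1, 1) the pool is (10, 8, 3, 6)
  run P5 (needs (6, 2, 1, 2), free (10, 8, 3, 6)); after release of (0, 1, 1, 2) the pool is (10, 9, 4, 8)
  run P8 (needs (3, 4, 1, 3), free (10, 9, 4, 8)); after release of (2, 0, 2, 1) the pool is (12, 9, 6, 9)


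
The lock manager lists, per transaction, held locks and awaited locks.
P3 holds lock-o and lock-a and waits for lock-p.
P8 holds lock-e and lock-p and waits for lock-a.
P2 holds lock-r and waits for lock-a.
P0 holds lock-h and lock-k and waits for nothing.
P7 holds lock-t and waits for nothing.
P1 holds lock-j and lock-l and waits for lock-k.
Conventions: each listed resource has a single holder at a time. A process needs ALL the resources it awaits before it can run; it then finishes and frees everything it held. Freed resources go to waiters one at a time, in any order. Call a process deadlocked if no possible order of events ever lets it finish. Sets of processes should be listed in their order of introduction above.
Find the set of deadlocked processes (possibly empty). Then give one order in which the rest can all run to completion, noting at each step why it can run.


The deadlocked set is P3, P8 and P2.
Key observation: P3 -> P8 -> P3 is a circular wait — nothing in it can go first; P2 waits into the deadlock from upstream.
A valid finishing order for the others: P0, P7, P1.
Check, step by step:
  run P0 (it waits on nothing); releases lock-h and lock-k
  run P7 (it waits on nothing); releases lock-t
  P1: everything it awaited (lock-k) is free; runs, freeing lock-j and lock-l


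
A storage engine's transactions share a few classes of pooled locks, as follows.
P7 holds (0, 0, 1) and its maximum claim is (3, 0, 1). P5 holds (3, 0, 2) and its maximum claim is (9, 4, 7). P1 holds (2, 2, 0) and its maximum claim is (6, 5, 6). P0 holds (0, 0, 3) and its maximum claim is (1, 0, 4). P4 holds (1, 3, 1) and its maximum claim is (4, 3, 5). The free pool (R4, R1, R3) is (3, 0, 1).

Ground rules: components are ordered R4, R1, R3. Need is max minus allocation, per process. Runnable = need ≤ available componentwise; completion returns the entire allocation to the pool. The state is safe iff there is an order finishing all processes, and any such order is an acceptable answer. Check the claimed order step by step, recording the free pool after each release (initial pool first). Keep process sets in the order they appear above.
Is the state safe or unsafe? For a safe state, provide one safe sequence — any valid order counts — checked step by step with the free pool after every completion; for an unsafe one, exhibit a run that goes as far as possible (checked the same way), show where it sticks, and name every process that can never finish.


The state is SAFE; one workable sequence: P0, P7, P4, P1, P5.
Key observation: P0 marks the first exact bind of the order: its need (1, 0, 1) fits the free (3, 0, 1) with zero slack on a requested resource.
Step-by-step check:
  pool = (3, 0, 1)
  P0 needs (1, 0, 1) <= (3, 0, 1) -> finishes; pool += (0, 0, 3) = (3, 0, 4)
  P7 needs (3, 0, 0) <= (3, 0, 4) -> finishes; pool += (0, 0, 1) = (3, 0, 5)
  P4 needs (3, 0, 4) <= (3, 0, 5) -> finishes; pool += (1, 3, 1) = (4, 3, 6)
  P1 needs (4, 3, 6) <= (4, 3, 6) -> finishes; pool += (2, 2, 0) = (6, 5, 6)
  P5 needs (6, 4, 5) <= (6, 5, 6) -> finishes; pool += (3, 0, 2) = (9, 5, 8)
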